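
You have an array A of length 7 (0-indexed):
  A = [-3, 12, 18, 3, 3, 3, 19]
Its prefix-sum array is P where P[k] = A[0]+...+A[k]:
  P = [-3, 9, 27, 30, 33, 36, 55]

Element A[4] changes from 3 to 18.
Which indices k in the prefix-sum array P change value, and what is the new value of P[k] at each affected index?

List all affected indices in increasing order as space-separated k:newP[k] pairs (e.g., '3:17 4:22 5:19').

P[k] = A[0] + ... + A[k]
P[k] includes A[4] iff k >= 4
Affected indices: 4, 5, ..., 6; delta = 15
  P[4]: 33 + 15 = 48
  P[5]: 36 + 15 = 51
  P[6]: 55 + 15 = 70

Answer: 4:48 5:51 6:70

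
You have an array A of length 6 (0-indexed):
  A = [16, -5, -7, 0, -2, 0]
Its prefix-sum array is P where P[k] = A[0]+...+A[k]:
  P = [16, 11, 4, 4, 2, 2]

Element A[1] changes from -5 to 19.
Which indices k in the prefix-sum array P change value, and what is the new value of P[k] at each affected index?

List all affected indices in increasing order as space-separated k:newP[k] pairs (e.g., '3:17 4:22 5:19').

Answer: 1:35 2:28 3:28 4:26 5:26

Derivation:
P[k] = A[0] + ... + A[k]
P[k] includes A[1] iff k >= 1
Affected indices: 1, 2, ..., 5; delta = 24
  P[1]: 11 + 24 = 35
  P[2]: 4 + 24 = 28
  P[3]: 4 + 24 = 28
  P[4]: 2 + 24 = 26
  P[5]: 2 + 24 = 26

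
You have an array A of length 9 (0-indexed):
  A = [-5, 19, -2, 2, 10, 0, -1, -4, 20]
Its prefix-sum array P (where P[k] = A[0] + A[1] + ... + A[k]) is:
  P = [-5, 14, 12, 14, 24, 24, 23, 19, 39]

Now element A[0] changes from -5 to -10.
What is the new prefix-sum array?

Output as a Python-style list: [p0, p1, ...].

Answer: [-10, 9, 7, 9, 19, 19, 18, 14, 34]

Derivation:
Change: A[0] -5 -> -10, delta = -5
P[k] for k < 0: unchanged (A[0] not included)
P[k] for k >= 0: shift by delta = -5
  P[0] = -5 + -5 = -10
  P[1] = 14 + -5 = 9
  P[2] = 12 + -5 = 7
  P[3] = 14 + -5 = 9
  P[4] = 24 + -5 = 19
  P[5] = 24 + -5 = 19
  P[6] = 23 + -5 = 18
  P[7] = 19 + -5 = 14
  P[8] = 39 + -5 = 34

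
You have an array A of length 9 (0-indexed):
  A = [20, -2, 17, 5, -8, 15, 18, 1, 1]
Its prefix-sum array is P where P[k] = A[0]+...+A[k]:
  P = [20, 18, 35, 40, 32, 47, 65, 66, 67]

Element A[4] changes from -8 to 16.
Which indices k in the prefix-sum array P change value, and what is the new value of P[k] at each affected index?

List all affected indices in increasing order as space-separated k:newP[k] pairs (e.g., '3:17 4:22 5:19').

Answer: 4:56 5:71 6:89 7:90 8:91

Derivation:
P[k] = A[0] + ... + A[k]
P[k] includes A[4] iff k >= 4
Affected indices: 4, 5, ..., 8; delta = 24
  P[4]: 32 + 24 = 56
  P[5]: 47 + 24 = 71
  P[6]: 65 + 24 = 89
  P[7]: 66 + 24 = 90
  P[8]: 67 + 24 = 91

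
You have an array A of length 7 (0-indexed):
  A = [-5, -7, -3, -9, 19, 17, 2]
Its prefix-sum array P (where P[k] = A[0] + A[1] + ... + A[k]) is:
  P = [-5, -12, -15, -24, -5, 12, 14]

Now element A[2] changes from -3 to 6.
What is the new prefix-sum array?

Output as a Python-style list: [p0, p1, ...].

Answer: [-5, -12, -6, -15, 4, 21, 23]

Derivation:
Change: A[2] -3 -> 6, delta = 9
P[k] for k < 2: unchanged (A[2] not included)
P[k] for k >= 2: shift by delta = 9
  P[0] = -5 + 0 = -5
  P[1] = -12 + 0 = -12
  P[2] = -15 + 9 = -6
  P[3] = -24 + 9 = -15
  P[4] = -5 + 9 = 4
  P[5] = 12 + 9 = 21
  P[6] = 14 + 9 = 23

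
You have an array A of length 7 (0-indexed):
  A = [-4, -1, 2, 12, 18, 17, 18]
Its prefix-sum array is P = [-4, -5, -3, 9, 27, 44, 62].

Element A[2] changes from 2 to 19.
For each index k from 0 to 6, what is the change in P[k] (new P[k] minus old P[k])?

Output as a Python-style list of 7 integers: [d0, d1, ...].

Answer: [0, 0, 17, 17, 17, 17, 17]

Derivation:
Element change: A[2] 2 -> 19, delta = 17
For k < 2: P[k] unchanged, delta_P[k] = 0
For k >= 2: P[k] shifts by exactly 17
Delta array: [0, 0, 17, 17, 17, 17, 17]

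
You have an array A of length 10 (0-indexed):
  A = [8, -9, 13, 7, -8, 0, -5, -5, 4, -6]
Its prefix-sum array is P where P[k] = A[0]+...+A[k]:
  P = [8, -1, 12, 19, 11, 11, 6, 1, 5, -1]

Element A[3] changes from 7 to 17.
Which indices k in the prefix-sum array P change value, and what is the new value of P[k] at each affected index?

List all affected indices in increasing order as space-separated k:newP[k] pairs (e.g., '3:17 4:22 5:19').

Answer: 3:29 4:21 5:21 6:16 7:11 8:15 9:9

Derivation:
P[k] = A[0] + ... + A[k]
P[k] includes A[3] iff k >= 3
Affected indices: 3, 4, ..., 9; delta = 10
  P[3]: 19 + 10 = 29
  P[4]: 11 + 10 = 21
  P[5]: 11 + 10 = 21
  P[6]: 6 + 10 = 16
  P[7]: 1 + 10 = 11
  P[8]: 5 + 10 = 15
  P[9]: -1 + 10 = 9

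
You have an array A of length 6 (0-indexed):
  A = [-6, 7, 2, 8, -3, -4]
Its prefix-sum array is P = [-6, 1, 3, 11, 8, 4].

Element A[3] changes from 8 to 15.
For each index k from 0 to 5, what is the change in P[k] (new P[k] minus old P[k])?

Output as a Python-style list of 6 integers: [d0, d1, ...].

Element change: A[3] 8 -> 15, delta = 7
For k < 3: P[k] unchanged, delta_P[k] = 0
For k >= 3: P[k] shifts by exactly 7
Delta array: [0, 0, 0, 7, 7, 7]

Answer: [0, 0, 0, 7, 7, 7]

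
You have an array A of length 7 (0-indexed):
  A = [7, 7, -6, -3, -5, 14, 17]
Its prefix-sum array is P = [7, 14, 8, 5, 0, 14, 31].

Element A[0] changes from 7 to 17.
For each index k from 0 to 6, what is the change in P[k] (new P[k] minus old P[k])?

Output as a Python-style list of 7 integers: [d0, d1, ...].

Answer: [10, 10, 10, 10, 10, 10, 10]

Derivation:
Element change: A[0] 7 -> 17, delta = 10
For k < 0: P[k] unchanged, delta_P[k] = 0
For k >= 0: P[k] shifts by exactly 10
Delta array: [10, 10, 10, 10, 10, 10, 10]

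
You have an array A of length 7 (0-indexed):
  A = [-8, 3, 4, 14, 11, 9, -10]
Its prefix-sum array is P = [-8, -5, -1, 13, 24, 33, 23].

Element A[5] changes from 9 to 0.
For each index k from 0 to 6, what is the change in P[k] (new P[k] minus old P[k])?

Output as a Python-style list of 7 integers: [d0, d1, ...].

Answer: [0, 0, 0, 0, 0, -9, -9]

Derivation:
Element change: A[5] 9 -> 0, delta = -9
For k < 5: P[k] unchanged, delta_P[k] = 0
For k >= 5: P[k] shifts by exactly -9
Delta array: [0, 0, 0, 0, 0, -9, -9]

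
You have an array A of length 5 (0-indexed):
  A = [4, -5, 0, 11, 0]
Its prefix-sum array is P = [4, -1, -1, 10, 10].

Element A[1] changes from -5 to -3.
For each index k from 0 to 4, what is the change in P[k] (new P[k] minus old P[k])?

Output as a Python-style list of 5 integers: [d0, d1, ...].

Answer: [0, 2, 2, 2, 2]

Derivation:
Element change: A[1] -5 -> -3, delta = 2
For k < 1: P[k] unchanged, delta_P[k] = 0
For k >= 1: P[k] shifts by exactly 2
Delta array: [0, 2, 2, 2, 2]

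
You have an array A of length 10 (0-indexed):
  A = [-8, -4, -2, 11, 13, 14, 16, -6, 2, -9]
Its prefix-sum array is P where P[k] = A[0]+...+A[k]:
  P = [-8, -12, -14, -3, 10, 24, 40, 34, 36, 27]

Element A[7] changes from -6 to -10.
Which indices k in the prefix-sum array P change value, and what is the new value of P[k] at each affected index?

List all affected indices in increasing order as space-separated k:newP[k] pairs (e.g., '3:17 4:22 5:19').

P[k] = A[0] + ... + A[k]
P[k] includes A[7] iff k >= 7
Affected indices: 7, 8, ..., 9; delta = -4
  P[7]: 34 + -4 = 30
  P[8]: 36 + -4 = 32
  P[9]: 27 + -4 = 23

Answer: 7:30 8:32 9:23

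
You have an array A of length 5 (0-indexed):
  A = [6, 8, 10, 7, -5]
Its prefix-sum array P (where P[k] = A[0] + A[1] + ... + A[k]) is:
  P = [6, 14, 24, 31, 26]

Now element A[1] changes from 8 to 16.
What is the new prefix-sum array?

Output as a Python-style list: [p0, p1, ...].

Change: A[1] 8 -> 16, delta = 8
P[k] for k < 1: unchanged (A[1] not included)
P[k] for k >= 1: shift by delta = 8
  P[0] = 6 + 0 = 6
  P[1] = 14 + 8 = 22
  P[2] = 24 + 8 = 32
  P[3] = 31 + 8 = 39
  P[4] = 26 + 8 = 34

Answer: [6, 22, 32, 39, 34]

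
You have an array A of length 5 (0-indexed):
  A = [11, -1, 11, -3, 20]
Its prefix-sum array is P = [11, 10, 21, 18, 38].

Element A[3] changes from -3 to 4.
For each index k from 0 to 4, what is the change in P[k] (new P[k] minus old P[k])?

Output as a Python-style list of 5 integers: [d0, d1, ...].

Element change: A[3] -3 -> 4, delta = 7
For k < 3: P[k] unchanged, delta_P[k] = 0
For k >= 3: P[k] shifts by exactly 7
Delta array: [0, 0, 0, 7, 7]

Answer: [0, 0, 0, 7, 7]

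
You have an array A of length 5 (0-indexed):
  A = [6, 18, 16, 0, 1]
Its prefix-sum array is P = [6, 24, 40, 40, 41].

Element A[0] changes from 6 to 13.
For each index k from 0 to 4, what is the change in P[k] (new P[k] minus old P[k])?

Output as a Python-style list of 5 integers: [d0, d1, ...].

Element change: A[0] 6 -> 13, delta = 7
For k < 0: P[k] unchanged, delta_P[k] = 0
For k >= 0: P[k] shifts by exactly 7
Delta array: [7, 7, 7, 7, 7]

Answer: [7, 7, 7, 7, 7]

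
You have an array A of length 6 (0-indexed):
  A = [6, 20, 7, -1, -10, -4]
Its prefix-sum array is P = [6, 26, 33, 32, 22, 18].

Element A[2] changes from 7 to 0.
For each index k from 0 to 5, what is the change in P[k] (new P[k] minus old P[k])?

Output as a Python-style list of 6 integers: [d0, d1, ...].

Element change: A[2] 7 -> 0, delta = -7
For k < 2: P[k] unchanged, delta_P[k] = 0
For k >= 2: P[k] shifts by exactly -7
Delta array: [0, 0, -7, -7, -7, -7]

Answer: [0, 0, -7, -7, -7, -7]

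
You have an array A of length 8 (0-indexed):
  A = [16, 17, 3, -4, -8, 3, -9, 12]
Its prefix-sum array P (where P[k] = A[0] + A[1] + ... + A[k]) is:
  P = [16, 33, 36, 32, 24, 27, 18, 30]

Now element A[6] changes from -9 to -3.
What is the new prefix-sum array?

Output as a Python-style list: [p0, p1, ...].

Answer: [16, 33, 36, 32, 24, 27, 24, 36]

Derivation:
Change: A[6] -9 -> -3, delta = 6
P[k] for k < 6: unchanged (A[6] not included)
P[k] for k >= 6: shift by delta = 6
  P[0] = 16 + 0 = 16
  P[1] = 33 + 0 = 33
  P[2] = 36 + 0 = 36
  P[3] = 32 + 0 = 32
  P[4] = 24 + 0 = 24
  P[5] = 27 + 0 = 27
  P[6] = 18 + 6 = 24
  P[7] = 30 + 6 = 36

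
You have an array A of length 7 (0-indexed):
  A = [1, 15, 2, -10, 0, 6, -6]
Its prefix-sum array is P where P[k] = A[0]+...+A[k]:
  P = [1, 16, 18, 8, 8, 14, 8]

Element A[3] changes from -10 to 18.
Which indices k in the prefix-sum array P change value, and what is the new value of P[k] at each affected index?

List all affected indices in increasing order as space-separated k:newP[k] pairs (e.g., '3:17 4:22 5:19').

Answer: 3:36 4:36 5:42 6:36

Derivation:
P[k] = A[0] + ... + A[k]
P[k] includes A[3] iff k >= 3
Affected indices: 3, 4, ..., 6; delta = 28
  P[3]: 8 + 28 = 36
  P[4]: 8 + 28 = 36
  P[5]: 14 + 28 = 42
  P[6]: 8 + 28 = 36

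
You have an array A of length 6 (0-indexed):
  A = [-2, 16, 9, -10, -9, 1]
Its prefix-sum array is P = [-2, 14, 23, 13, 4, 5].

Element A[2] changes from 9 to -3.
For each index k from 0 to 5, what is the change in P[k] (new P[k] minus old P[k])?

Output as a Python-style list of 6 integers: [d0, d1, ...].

Element change: A[2] 9 -> -3, delta = -12
For k < 2: P[k] unchanged, delta_P[k] = 0
For k >= 2: P[k] shifts by exactly -12
Delta array: [0, 0, -12, -12, -12, -12]

Answer: [0, 0, -12, -12, -12, -12]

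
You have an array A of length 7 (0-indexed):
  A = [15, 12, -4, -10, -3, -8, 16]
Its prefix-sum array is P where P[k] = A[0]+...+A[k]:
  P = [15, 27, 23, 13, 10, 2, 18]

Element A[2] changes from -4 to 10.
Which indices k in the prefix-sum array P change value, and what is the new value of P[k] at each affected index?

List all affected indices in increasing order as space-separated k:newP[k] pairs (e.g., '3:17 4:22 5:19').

Answer: 2:37 3:27 4:24 5:16 6:32

Derivation:
P[k] = A[0] + ... + A[k]
P[k] includes A[2] iff k >= 2
Affected indices: 2, 3, ..., 6; delta = 14
  P[2]: 23 + 14 = 37
  P[3]: 13 + 14 = 27
  P[4]: 10 + 14 = 24
  P[5]: 2 + 14 = 16
  P[6]: 18 + 14 = 32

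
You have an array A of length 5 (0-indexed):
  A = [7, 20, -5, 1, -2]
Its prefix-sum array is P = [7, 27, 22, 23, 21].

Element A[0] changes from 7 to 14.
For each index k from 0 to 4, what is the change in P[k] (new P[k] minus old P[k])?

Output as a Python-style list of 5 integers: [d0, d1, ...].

Answer: [7, 7, 7, 7, 7]

Derivation:
Element change: A[0] 7 -> 14, delta = 7
For k < 0: P[k] unchanged, delta_P[k] = 0
For k >= 0: P[k] shifts by exactly 7
Delta array: [7, 7, 7, 7, 7]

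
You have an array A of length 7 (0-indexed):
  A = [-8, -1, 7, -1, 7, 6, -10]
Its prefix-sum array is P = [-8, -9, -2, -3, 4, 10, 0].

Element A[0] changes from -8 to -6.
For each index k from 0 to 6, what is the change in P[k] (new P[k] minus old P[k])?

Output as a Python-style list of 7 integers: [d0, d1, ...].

Answer: [2, 2, 2, 2, 2, 2, 2]

Derivation:
Element change: A[0] -8 -> -6, delta = 2
For k < 0: P[k] unchanged, delta_P[k] = 0
For k >= 0: P[k] shifts by exactly 2
Delta array: [2, 2, 2, 2, 2, 2, 2]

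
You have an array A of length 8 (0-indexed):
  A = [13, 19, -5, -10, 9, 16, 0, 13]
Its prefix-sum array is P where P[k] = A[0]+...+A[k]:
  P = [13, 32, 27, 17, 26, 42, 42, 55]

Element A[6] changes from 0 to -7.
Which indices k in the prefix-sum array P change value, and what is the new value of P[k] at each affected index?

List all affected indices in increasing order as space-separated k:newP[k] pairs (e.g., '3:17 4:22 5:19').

Answer: 6:35 7:48

Derivation:
P[k] = A[0] + ... + A[k]
P[k] includes A[6] iff k >= 6
Affected indices: 6, 7, ..., 7; delta = -7
  P[6]: 42 + -7 = 35
  P[7]: 55 + -7 = 48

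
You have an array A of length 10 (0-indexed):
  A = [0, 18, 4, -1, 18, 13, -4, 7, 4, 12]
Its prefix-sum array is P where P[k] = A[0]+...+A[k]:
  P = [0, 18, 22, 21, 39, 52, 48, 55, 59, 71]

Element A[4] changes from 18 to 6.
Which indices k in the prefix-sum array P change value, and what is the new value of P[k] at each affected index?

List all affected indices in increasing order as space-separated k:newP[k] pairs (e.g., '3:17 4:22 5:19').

Answer: 4:27 5:40 6:36 7:43 8:47 9:59

Derivation:
P[k] = A[0] + ... + A[k]
P[k] includes A[4] iff k >= 4
Affected indices: 4, 5, ..., 9; delta = -12
  P[4]: 39 + -12 = 27
  P[5]: 52 + -12 = 40
  P[6]: 48 + -12 = 36
  P[7]: 55 + -12 = 43
  P[8]: 59 + -12 = 47
  P[9]: 71 + -12 = 59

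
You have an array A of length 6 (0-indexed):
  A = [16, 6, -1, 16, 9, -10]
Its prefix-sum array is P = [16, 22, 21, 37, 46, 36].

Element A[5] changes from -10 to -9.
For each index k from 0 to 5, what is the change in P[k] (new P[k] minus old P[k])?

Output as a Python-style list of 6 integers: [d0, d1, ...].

Answer: [0, 0, 0, 0, 0, 1]

Derivation:
Element change: A[5] -10 -> -9, delta = 1
For k < 5: P[k] unchanged, delta_P[k] = 0
For k >= 5: P[k] shifts by exactly 1
Delta array: [0, 0, 0, 0, 0, 1]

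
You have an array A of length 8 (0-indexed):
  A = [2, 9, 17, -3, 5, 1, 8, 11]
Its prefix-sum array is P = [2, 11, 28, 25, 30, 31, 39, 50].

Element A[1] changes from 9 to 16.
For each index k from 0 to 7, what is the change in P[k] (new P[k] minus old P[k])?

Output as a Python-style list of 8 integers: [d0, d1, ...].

Answer: [0, 7, 7, 7, 7, 7, 7, 7]

Derivation:
Element change: A[1] 9 -> 16, delta = 7
For k < 1: P[k] unchanged, delta_P[k] = 0
For k >= 1: P[k] shifts by exactly 7
Delta array: [0, 7, 7, 7, 7, 7, 7, 7]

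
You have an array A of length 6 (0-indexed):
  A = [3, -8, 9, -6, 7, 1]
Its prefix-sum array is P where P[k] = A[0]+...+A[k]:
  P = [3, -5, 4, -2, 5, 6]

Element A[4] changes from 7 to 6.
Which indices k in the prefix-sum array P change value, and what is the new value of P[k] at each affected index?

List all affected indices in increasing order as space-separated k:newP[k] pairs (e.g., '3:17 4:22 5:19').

P[k] = A[0] + ... + A[k]
P[k] includes A[4] iff k >= 4
Affected indices: 4, 5, ..., 5; delta = -1
  P[4]: 5 + -1 = 4
  P[5]: 6 + -1 = 5

Answer: 4:4 5:5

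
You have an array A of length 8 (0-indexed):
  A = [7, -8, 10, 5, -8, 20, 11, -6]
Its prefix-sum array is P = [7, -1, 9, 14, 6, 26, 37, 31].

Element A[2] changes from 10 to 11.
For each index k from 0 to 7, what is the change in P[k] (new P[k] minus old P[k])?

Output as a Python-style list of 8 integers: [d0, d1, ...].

Answer: [0, 0, 1, 1, 1, 1, 1, 1]

Derivation:
Element change: A[2] 10 -> 11, delta = 1
For k < 2: P[k] unchanged, delta_P[k] = 0
For k >= 2: P[k] shifts by exactly 1
Delta array: [0, 0, 1, 1, 1, 1, 1, 1]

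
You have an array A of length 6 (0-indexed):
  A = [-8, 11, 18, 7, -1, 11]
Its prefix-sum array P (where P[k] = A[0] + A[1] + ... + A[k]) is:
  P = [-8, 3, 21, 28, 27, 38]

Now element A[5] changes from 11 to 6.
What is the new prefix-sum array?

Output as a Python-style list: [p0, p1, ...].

Change: A[5] 11 -> 6, delta = -5
P[k] for k < 5: unchanged (A[5] not included)
P[k] for k >= 5: shift by delta = -5
  P[0] = -8 + 0 = -8
  P[1] = 3 + 0 = 3
  P[2] = 21 + 0 = 21
  P[3] = 28 + 0 = 28
  P[4] = 27 + 0 = 27
  P[5] = 38 + -5 = 33

Answer: [-8, 3, 21, 28, 27, 33]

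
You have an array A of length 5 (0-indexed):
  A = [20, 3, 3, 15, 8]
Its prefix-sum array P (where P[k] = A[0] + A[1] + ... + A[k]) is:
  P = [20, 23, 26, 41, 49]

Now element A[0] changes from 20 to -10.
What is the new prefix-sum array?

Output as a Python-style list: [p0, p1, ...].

Change: A[0] 20 -> -10, delta = -30
P[k] for k < 0: unchanged (A[0] not included)
P[k] for k >= 0: shift by delta = -30
  P[0] = 20 + -30 = -10
  P[1] = 23 + -30 = -7
  P[2] = 26 + -30 = -4
  P[3] = 41 + -30 = 11
  P[4] = 49 + -30 = 19

Answer: [-10, -7, -4, 11, 19]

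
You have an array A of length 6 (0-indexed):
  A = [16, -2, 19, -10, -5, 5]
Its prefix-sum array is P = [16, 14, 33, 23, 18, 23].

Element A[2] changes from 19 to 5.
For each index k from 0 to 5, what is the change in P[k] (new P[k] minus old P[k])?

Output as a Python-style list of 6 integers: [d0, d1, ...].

Element change: A[2] 19 -> 5, delta = -14
For k < 2: P[k] unchanged, delta_P[k] = 0
For k >= 2: P[k] shifts by exactly -14
Delta array: [0, 0, -14, -14, -14, -14]

Answer: [0, 0, -14, -14, -14, -14]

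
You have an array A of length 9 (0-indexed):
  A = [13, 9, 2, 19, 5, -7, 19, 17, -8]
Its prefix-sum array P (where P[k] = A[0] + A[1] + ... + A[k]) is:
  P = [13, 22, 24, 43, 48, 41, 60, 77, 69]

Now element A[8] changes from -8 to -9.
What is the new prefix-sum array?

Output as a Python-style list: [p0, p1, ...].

Answer: [13, 22, 24, 43, 48, 41, 60, 77, 68]

Derivation:
Change: A[8] -8 -> -9, delta = -1
P[k] for k < 8: unchanged (A[8] not included)
P[k] for k >= 8: shift by delta = -1
  P[0] = 13 + 0 = 13
  P[1] = 22 + 0 = 22
  P[2] = 24 + 0 = 24
  P[3] = 43 + 0 = 43
  P[4] = 48 + 0 = 48
  P[5] = 41 + 0 = 41
  P[6] = 60 + 0 = 60
  P[7] = 77 + 0 = 77
  P[8] = 69 + -1 = 68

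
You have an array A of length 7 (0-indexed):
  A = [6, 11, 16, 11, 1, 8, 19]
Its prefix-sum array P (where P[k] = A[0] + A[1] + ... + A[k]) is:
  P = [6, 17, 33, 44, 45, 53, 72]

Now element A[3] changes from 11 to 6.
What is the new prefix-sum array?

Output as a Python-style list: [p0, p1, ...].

Answer: [6, 17, 33, 39, 40, 48, 67]

Derivation:
Change: A[3] 11 -> 6, delta = -5
P[k] for k < 3: unchanged (A[3] not included)
P[k] for k >= 3: shift by delta = -5
  P[0] = 6 + 0 = 6
  P[1] = 17 + 0 = 17
  P[2] = 33 + 0 = 33
  P[3] = 44 + -5 = 39
  P[4] = 45 + -5 = 40
  P[5] = 53 + -5 = 48
  P[6] = 72 + -5 = 67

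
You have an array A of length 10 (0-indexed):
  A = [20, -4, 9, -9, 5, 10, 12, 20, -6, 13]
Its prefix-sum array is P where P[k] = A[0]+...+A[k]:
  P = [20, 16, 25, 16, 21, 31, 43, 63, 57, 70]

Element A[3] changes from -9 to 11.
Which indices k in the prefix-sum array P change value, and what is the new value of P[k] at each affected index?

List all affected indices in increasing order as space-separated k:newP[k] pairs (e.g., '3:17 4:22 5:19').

P[k] = A[0] + ... + A[k]
P[k] includes A[3] iff k >= 3
Affected indices: 3, 4, ..., 9; delta = 20
  P[3]: 16 + 20 = 36
  P[4]: 21 + 20 = 41
  P[5]: 31 + 20 = 51
  P[6]: 43 + 20 = 63
  P[7]: 63 + 20 = 83
  P[8]: 57 + 20 = 77
  P[9]: 70 + 20 = 90

Answer: 3:36 4:41 5:51 6:63 7:83 8:77 9:90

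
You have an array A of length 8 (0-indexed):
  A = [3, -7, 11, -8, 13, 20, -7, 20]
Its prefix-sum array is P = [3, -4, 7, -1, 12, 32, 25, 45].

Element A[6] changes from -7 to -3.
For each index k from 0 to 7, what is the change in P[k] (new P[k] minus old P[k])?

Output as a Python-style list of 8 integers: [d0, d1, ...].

Element change: A[6] -7 -> -3, delta = 4
For k < 6: P[k] unchanged, delta_P[k] = 0
For k >= 6: P[k] shifts by exactly 4
Delta array: [0, 0, 0, 0, 0, 0, 4, 4]

Answer: [0, 0, 0, 0, 0, 0, 4, 4]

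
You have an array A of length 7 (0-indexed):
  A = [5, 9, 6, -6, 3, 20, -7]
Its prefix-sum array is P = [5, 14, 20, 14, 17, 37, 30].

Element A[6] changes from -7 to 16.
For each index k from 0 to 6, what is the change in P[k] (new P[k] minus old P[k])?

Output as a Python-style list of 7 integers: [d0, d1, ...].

Element change: A[6] -7 -> 16, delta = 23
For k < 6: P[k] unchanged, delta_P[k] = 0
For k >= 6: P[k] shifts by exactly 23
Delta array: [0, 0, 0, 0, 0, 0, 23]

Answer: [0, 0, 0, 0, 0, 0, 23]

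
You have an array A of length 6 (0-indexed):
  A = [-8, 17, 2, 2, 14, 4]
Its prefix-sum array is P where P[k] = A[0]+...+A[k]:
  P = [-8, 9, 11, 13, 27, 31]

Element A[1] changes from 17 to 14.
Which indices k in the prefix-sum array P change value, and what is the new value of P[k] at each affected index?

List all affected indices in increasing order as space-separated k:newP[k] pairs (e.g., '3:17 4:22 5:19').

P[k] = A[0] + ... + A[k]
P[k] includes A[1] iff k >= 1
Affected indices: 1, 2, ..., 5; delta = -3
  P[1]: 9 + -3 = 6
  P[2]: 11 + -3 = 8
  P[3]: 13 + -3 = 10
  P[4]: 27 + -3 = 24
  P[5]: 31 + -3 = 28

Answer: 1:6 2:8 3:10 4:24 5:28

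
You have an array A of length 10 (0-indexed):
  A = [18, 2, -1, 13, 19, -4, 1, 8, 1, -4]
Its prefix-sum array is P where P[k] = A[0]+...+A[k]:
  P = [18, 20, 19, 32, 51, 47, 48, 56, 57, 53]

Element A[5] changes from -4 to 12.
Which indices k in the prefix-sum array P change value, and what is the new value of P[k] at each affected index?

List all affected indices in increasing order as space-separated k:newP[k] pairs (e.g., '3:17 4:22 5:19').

Answer: 5:63 6:64 7:72 8:73 9:69

Derivation:
P[k] = A[0] + ... + A[k]
P[k] includes A[5] iff k >= 5
Affected indices: 5, 6, ..., 9; delta = 16
  P[5]: 47 + 16 = 63
  P[6]: 48 + 16 = 64
  P[7]: 56 + 16 = 72
  P[8]: 57 + 16 = 73
  P[9]: 53 + 16 = 69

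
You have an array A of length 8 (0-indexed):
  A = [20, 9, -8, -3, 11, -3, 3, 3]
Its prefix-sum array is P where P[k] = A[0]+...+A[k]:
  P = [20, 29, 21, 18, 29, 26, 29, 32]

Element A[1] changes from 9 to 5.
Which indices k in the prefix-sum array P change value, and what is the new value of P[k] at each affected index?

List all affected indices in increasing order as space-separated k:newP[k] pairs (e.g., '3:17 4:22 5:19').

P[k] = A[0] + ... + A[k]
P[k] includes A[1] iff k >= 1
Affected indices: 1, 2, ..., 7; delta = -4
  P[1]: 29 + -4 = 25
  P[2]: 21 + -4 = 17
  P[3]: 18 + -4 = 14
  P[4]: 29 + -4 = 25
  P[5]: 26 + -4 = 22
  P[6]: 29 + -4 = 25
  P[7]: 32 + -4 = 28

Answer: 1:25 2:17 3:14 4:25 5:22 6:25 7:28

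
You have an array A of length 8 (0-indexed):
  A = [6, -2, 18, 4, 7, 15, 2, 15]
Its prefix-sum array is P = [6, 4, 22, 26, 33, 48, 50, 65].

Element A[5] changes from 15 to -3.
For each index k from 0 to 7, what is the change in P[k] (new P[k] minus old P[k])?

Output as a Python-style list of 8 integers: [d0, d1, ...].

Answer: [0, 0, 0, 0, 0, -18, -18, -18]

Derivation:
Element change: A[5] 15 -> -3, delta = -18
For k < 5: P[k] unchanged, delta_P[k] = 0
For k >= 5: P[k] shifts by exactly -18
Delta array: [0, 0, 0, 0, 0, -18, -18, -18]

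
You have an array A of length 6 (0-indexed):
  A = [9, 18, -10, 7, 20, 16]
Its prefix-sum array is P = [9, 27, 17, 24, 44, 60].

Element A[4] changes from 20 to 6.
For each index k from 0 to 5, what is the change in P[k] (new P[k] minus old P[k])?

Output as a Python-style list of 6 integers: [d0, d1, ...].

Answer: [0, 0, 0, 0, -14, -14]

Derivation:
Element change: A[4] 20 -> 6, delta = -14
For k < 4: P[k] unchanged, delta_P[k] = 0
For k >= 4: P[k] shifts by exactly -14
Delta array: [0, 0, 0, 0, -14, -14]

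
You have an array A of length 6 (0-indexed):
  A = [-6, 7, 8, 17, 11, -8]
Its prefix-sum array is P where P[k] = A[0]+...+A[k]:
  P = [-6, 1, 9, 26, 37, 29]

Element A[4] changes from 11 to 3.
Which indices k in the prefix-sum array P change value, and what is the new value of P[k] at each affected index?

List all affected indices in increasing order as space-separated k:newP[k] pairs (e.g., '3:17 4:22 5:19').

Answer: 4:29 5:21

Derivation:
P[k] = A[0] + ... + A[k]
P[k] includes A[4] iff k >= 4
Affected indices: 4, 5, ..., 5; delta = -8
  P[4]: 37 + -8 = 29
  P[5]: 29 + -8 = 21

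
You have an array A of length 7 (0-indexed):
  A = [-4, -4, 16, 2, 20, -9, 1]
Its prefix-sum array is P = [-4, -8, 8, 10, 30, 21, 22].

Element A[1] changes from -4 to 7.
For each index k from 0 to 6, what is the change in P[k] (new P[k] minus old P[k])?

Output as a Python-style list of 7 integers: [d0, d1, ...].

Element change: A[1] -4 -> 7, delta = 11
For k < 1: P[k] unchanged, delta_P[k] = 0
For k >= 1: P[k] shifts by exactly 11
Delta array: [0, 11, 11, 11, 11, 11, 11]

Answer: [0, 11, 11, 11, 11, 11, 11]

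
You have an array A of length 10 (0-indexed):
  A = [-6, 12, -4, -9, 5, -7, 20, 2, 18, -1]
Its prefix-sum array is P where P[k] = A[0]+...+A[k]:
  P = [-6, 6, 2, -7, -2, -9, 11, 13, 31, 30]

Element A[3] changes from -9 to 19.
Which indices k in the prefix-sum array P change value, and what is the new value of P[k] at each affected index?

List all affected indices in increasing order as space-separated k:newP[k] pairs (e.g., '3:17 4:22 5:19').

Answer: 3:21 4:26 5:19 6:39 7:41 8:59 9:58

Derivation:
P[k] = A[0] + ... + A[k]
P[k] includes A[3] iff k >= 3
Affected indices: 3, 4, ..., 9; delta = 28
  P[3]: -7 + 28 = 21
  P[4]: -2 + 28 = 26
  P[5]: -9 + 28 = 19
  P[6]: 11 + 28 = 39
  P[7]: 13 + 28 = 41
  P[8]: 31 + 28 = 59
  P[9]: 30 + 28 = 58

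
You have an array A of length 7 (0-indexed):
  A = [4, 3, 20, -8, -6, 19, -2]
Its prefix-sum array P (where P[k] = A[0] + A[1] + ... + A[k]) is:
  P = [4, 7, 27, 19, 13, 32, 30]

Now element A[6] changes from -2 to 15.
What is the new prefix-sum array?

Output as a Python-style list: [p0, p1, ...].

Change: A[6] -2 -> 15, delta = 17
P[k] for k < 6: unchanged (A[6] not included)
P[k] for k >= 6: shift by delta = 17
  P[0] = 4 + 0 = 4
  P[1] = 7 + 0 = 7
  P[2] = 27 + 0 = 27
  P[3] = 19 + 0 = 19
  P[4] = 13 + 0 = 13
  P[5] = 32 + 0 = 32
  P[6] = 30 + 17 = 47

Answer: [4, 7, 27, 19, 13, 32, 47]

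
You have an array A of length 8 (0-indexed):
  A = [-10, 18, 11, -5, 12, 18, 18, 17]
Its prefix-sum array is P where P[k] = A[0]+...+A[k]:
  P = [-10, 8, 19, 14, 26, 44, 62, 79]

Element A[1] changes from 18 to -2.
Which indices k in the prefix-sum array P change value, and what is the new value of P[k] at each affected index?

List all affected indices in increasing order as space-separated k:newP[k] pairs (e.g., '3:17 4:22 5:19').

Answer: 1:-12 2:-1 3:-6 4:6 5:24 6:42 7:59

Derivation:
P[k] = A[0] + ... + A[k]
P[k] includes A[1] iff k >= 1
Affected indices: 1, 2, ..., 7; delta = -20
  P[1]: 8 + -20 = -12
  P[2]: 19 + -20 = -1
  P[3]: 14 + -20 = -6
  P[4]: 26 + -20 = 6
  P[5]: 44 + -20 = 24
  P[6]: 62 + -20 = 42
  P[7]: 79 + -20 = 59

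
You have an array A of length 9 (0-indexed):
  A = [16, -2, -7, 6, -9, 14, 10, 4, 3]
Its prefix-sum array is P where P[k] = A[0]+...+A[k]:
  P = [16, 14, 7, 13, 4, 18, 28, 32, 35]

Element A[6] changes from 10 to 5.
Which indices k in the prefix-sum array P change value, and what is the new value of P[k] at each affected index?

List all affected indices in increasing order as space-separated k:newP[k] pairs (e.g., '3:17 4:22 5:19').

Answer: 6:23 7:27 8:30

Derivation:
P[k] = A[0] + ... + A[k]
P[k] includes A[6] iff k >= 6
Affected indices: 6, 7, ..., 8; delta = -5
  P[6]: 28 + -5 = 23
  P[7]: 32 + -5 = 27
  P[8]: 35 + -5 = 30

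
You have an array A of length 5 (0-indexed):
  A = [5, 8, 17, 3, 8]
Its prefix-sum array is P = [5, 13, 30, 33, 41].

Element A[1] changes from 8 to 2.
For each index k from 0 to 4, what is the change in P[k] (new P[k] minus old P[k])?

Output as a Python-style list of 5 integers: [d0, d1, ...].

Element change: A[1] 8 -> 2, delta = -6
For k < 1: P[k] unchanged, delta_P[k] = 0
For k >= 1: P[k] shifts by exactly -6
Delta array: [0, -6, -6, -6, -6]

Answer: [0, -6, -6, -6, -6]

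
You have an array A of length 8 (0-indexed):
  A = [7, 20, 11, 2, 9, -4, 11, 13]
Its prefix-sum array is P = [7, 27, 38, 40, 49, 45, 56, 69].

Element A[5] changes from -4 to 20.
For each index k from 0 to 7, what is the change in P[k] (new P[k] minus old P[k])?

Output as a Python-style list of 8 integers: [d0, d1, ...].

Answer: [0, 0, 0, 0, 0, 24, 24, 24]

Derivation:
Element change: A[5] -4 -> 20, delta = 24
For k < 5: P[k] unchanged, delta_P[k] = 0
For k >= 5: P[k] shifts by exactly 24
Delta array: [0, 0, 0, 0, 0, 24, 24, 24]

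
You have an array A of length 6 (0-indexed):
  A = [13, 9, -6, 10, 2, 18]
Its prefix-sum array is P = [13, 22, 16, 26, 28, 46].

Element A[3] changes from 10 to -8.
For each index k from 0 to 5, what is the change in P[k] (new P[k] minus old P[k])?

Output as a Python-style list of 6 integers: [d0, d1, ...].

Element change: A[3] 10 -> -8, delta = -18
For k < 3: P[k] unchanged, delta_P[k] = 0
For k >= 3: P[k] shifts by exactly -18
Delta array: [0, 0, 0, -18, -18, -18]

Answer: [0, 0, 0, -18, -18, -18]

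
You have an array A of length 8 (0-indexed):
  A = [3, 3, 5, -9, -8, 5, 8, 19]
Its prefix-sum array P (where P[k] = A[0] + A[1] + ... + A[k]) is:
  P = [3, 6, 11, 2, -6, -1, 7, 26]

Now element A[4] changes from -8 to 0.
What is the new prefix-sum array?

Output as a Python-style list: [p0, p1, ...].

Answer: [3, 6, 11, 2, 2, 7, 15, 34]

Derivation:
Change: A[4] -8 -> 0, delta = 8
P[k] for k < 4: unchanged (A[4] not included)
P[k] for k >= 4: shift by delta = 8
  P[0] = 3 + 0 = 3
  P[1] = 6 + 0 = 6
  P[2] = 11 + 0 = 11
  P[3] = 2 + 0 = 2
  P[4] = -6 + 8 = 2
  P[5] = -1 + 8 = 7
  P[6] = 7 + 8 = 15
  P[7] = 26 + 8 = 34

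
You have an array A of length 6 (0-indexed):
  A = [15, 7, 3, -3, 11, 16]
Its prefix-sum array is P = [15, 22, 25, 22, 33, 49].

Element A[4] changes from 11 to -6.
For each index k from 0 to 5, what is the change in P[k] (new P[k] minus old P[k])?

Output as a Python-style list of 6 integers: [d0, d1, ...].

Answer: [0, 0, 0, 0, -17, -17]

Derivation:
Element change: A[4] 11 -> -6, delta = -17
For k < 4: P[k] unchanged, delta_P[k] = 0
For k >= 4: P[k] shifts by exactly -17
Delta array: [0, 0, 0, 0, -17, -17]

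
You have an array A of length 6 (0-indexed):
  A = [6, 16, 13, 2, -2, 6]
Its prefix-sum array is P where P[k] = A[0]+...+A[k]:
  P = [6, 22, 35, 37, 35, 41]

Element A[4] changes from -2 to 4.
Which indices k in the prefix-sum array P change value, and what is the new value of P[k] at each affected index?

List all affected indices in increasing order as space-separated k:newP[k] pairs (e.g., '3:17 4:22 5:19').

Answer: 4:41 5:47

Derivation:
P[k] = A[0] + ... + A[k]
P[k] includes A[4] iff k >= 4
Affected indices: 4, 5, ..., 5; delta = 6
  P[4]: 35 + 6 = 41
  P[5]: 41 + 6 = 47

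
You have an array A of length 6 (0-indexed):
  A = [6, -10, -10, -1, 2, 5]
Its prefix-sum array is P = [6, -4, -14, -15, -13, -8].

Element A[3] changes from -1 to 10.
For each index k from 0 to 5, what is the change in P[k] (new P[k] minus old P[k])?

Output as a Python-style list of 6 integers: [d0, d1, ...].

Answer: [0, 0, 0, 11, 11, 11]

Derivation:
Element change: A[3] -1 -> 10, delta = 11
For k < 3: P[k] unchanged, delta_P[k] = 0
For k >= 3: P[k] shifts by exactly 11
Delta array: [0, 0, 0, 11, 11, 11]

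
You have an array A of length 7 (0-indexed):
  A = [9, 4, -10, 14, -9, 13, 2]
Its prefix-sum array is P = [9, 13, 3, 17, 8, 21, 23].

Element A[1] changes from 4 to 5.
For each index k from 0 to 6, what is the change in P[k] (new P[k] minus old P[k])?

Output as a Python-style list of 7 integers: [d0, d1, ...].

Element change: A[1] 4 -> 5, delta = 1
For k < 1: P[k] unchanged, delta_P[k] = 0
For k >= 1: P[k] shifts by exactly 1
Delta array: [0, 1, 1, 1, 1, 1, 1]

Answer: [0, 1, 1, 1, 1, 1, 1]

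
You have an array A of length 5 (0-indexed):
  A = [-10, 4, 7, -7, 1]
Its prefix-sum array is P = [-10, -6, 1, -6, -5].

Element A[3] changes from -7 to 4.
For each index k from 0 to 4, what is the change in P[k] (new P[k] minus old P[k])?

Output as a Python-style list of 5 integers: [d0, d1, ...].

Answer: [0, 0, 0, 11, 11]

Derivation:
Element change: A[3] -7 -> 4, delta = 11
For k < 3: P[k] unchanged, delta_P[k] = 0
For k >= 3: P[k] shifts by exactly 11
Delta array: [0, 0, 0, 11, 11]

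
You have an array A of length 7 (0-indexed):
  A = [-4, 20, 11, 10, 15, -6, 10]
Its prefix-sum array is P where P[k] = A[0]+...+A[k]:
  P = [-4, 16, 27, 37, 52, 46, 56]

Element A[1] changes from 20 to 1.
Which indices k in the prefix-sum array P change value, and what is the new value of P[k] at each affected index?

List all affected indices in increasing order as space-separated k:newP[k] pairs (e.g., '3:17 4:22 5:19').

P[k] = A[0] + ... + A[k]
P[k] includes A[1] iff k >= 1
Affected indices: 1, 2, ..., 6; delta = -19
  P[1]: 16 + -19 = -3
  P[2]: 27 + -19 = 8
  P[3]: 37 + -19 = 18
  P[4]: 52 + -19 = 33
  P[5]: 46 + -19 = 27
  P[6]: 56 + -19 = 37

Answer: 1:-3 2:8 3:18 4:33 5:27 6:37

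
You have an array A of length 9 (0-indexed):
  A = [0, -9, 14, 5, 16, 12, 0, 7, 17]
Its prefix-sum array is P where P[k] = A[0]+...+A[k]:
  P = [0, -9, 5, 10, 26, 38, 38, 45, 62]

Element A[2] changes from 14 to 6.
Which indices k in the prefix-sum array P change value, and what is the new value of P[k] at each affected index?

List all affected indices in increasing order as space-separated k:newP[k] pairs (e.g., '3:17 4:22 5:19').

Answer: 2:-3 3:2 4:18 5:30 6:30 7:37 8:54

Derivation:
P[k] = A[0] + ... + A[k]
P[k] includes A[2] iff k >= 2
Affected indices: 2, 3, ..., 8; delta = -8
  P[2]: 5 + -8 = -3
  P[3]: 10 + -8 = 2
  P[4]: 26 + -8 = 18
  P[5]: 38 + -8 = 30
  P[6]: 38 + -8 = 30
  P[7]: 45 + -8 = 37
  P[8]: 62 + -8 = 54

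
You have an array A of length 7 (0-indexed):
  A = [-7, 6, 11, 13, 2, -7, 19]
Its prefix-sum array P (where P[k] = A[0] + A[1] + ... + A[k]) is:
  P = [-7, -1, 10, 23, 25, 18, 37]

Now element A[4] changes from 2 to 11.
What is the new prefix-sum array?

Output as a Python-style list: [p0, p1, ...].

Change: A[4] 2 -> 11, delta = 9
P[k] for k < 4: unchanged (A[4] not included)
P[k] for k >= 4: shift by delta = 9
  P[0] = -7 + 0 = -7
  P[1] = -1 + 0 = -1
  P[2] = 10 + 0 = 10
  P[3] = 23 + 0 = 23
  P[4] = 25 + 9 = 34
  P[5] = 18 + 9 = 27
  P[6] = 37 + 9 = 46

Answer: [-7, -1, 10, 23, 34, 27, 46]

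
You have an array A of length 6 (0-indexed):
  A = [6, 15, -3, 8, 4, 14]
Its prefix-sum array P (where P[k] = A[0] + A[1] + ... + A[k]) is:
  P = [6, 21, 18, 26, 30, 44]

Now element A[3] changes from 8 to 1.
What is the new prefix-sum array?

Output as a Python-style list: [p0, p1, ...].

Answer: [6, 21, 18, 19, 23, 37]

Derivation:
Change: A[3] 8 -> 1, delta = -7
P[k] for k < 3: unchanged (A[3] not included)
P[k] for k >= 3: shift by delta = -7
  P[0] = 6 + 0 = 6
  P[1] = 21 + 0 = 21
  P[2] = 18 + 0 = 18
  P[3] = 26 + -7 = 19
  P[4] = 30 + -7 = 23
  P[5] = 44 + -7 = 37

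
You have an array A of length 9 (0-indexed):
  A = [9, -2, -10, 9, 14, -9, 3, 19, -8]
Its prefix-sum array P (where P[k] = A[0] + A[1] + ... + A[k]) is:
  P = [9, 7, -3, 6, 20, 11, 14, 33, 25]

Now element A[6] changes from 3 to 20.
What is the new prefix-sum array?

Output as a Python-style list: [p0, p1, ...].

Change: A[6] 3 -> 20, delta = 17
P[k] for k < 6: unchanged (A[6] not included)
P[k] for k >= 6: shift by delta = 17
  P[0] = 9 + 0 = 9
  P[1] = 7 + 0 = 7
  P[2] = -3 + 0 = -3
  P[3] = 6 + 0 = 6
  P[4] = 20 + 0 = 20
  P[5] = 11 + 0 = 11
  P[6] = 14 + 17 = 31
  P[7] = 33 + 17 = 50
  P[8] = 25 + 17 = 42

Answer: [9, 7, -3, 6, 20, 11, 31, 50, 42]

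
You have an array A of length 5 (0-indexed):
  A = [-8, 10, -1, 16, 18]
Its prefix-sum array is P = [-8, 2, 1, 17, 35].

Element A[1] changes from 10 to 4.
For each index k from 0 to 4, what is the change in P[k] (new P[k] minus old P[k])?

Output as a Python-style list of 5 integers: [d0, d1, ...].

Element change: A[1] 10 -> 4, delta = -6
For k < 1: P[k] unchanged, delta_P[k] = 0
For k >= 1: P[k] shifts by exactly -6
Delta array: [0, -6, -6, -6, -6]

Answer: [0, -6, -6, -6, -6]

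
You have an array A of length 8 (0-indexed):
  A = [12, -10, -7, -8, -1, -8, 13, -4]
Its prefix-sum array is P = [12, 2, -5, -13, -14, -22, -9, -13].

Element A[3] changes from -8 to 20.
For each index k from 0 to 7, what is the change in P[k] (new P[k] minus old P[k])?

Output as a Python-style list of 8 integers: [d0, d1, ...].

Answer: [0, 0, 0, 28, 28, 28, 28, 28]

Derivation:
Element change: A[3] -8 -> 20, delta = 28
For k < 3: P[k] unchanged, delta_P[k] = 0
For k >= 3: P[k] shifts by exactly 28
Delta array: [0, 0, 0, 28, 28, 28, 28, 28]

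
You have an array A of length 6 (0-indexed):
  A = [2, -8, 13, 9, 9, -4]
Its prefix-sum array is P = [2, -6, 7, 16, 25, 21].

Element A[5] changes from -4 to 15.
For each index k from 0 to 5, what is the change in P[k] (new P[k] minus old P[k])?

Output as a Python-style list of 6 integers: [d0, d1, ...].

Element change: A[5] -4 -> 15, delta = 19
For k < 5: P[k] unchanged, delta_P[k] = 0
For k >= 5: P[k] shifts by exactly 19
Delta array: [0, 0, 0, 0, 0, 19]

Answer: [0, 0, 0, 0, 0, 19]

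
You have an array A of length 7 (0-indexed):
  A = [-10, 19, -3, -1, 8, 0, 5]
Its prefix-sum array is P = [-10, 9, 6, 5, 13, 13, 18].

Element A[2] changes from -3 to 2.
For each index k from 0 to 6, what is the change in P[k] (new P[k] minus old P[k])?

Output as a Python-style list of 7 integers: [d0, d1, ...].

Element change: A[2] -3 -> 2, delta = 5
For k < 2: P[k] unchanged, delta_P[k] = 0
For k >= 2: P[k] shifts by exactly 5
Delta array: [0, 0, 5, 5, 5, 5, 5]

Answer: [0, 0, 5, 5, 5, 5, 5]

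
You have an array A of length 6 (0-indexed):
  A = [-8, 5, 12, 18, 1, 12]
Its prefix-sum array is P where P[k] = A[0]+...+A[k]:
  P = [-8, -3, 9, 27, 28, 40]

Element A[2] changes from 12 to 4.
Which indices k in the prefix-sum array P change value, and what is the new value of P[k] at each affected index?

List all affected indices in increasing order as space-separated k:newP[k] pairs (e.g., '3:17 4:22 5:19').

P[k] = A[0] + ... + A[k]
P[k] includes A[2] iff k >= 2
Affected indices: 2, 3, ..., 5; delta = -8
  P[2]: 9 + -8 = 1
  P[3]: 27 + -8 = 19
  P[4]: 28 + -8 = 20
  P[5]: 40 + -8 = 32

Answer: 2:1 3:19 4:20 5:32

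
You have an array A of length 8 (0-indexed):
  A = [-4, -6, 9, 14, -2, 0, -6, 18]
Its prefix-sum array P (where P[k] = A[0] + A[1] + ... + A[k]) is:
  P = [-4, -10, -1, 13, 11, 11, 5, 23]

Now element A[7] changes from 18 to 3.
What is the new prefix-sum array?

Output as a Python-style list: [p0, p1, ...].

Answer: [-4, -10, -1, 13, 11, 11, 5, 8]

Derivation:
Change: A[7] 18 -> 3, delta = -15
P[k] for k < 7: unchanged (A[7] not included)
P[k] for k >= 7: shift by delta = -15
  P[0] = -4 + 0 = -4
  P[1] = -10 + 0 = -10
  P[2] = -1 + 0 = -1
  P[3] = 13 + 0 = 13
  P[4] = 11 + 0 = 11
  P[5] = 11 + 0 = 11
  P[6] = 5 + 0 = 5
  P[7] = 23 + -15 = 8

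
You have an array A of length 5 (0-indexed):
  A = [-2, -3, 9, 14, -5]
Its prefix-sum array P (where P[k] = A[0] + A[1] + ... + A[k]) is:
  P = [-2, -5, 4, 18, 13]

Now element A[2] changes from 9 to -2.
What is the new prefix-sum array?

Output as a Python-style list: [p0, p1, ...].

Answer: [-2, -5, -7, 7, 2]

Derivation:
Change: A[2] 9 -> -2, delta = -11
P[k] for k < 2: unchanged (A[2] not included)
P[k] for k >= 2: shift by delta = -11
  P[0] = -2 + 0 = -2
  P[1] = -5 + 0 = -5
  P[2] = 4 + -11 = -7
  P[3] = 18 + -11 = 7
  P[4] = 13 + -11 = 2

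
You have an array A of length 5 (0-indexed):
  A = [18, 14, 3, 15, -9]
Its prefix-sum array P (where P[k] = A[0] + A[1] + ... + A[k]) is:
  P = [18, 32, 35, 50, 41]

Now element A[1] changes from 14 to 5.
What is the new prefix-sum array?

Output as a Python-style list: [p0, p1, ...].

Answer: [18, 23, 26, 41, 32]

Derivation:
Change: A[1] 14 -> 5, delta = -9
P[k] for k < 1: unchanged (A[1] not included)
P[k] for k >= 1: shift by delta = -9
  P[0] = 18 + 0 = 18
  P[1] = 32 + -9 = 23
  P[2] = 35 + -9 = 26
  P[3] = 50 + -9 = 41
  P[4] = 41 + -9 = 32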